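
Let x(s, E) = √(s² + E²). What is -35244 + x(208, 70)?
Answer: -35244 + 2*√12041 ≈ -35025.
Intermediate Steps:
x(s, E) = √(E² + s²)
-35244 + x(208, 70) = -35244 + √(70² + 208²) = -35244 + √(4900 + 43264) = -35244 + √48164 = -35244 + 2*√12041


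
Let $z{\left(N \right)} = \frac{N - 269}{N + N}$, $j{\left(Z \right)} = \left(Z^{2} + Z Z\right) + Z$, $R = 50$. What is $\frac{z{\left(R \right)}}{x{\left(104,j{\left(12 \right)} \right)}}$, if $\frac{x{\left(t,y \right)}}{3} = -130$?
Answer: $\frac{73}{13000} \approx 0.0056154$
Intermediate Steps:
$j{\left(Z \right)} = Z + 2 Z^{2}$ ($j{\left(Z \right)} = \left(Z^{2} + Z^{2}\right) + Z = 2 Z^{2} + Z = Z + 2 Z^{2}$)
$z{\left(N \right)} = \frac{-269 + N}{2 N}$
$x{\left(t,y \right)} = -390$ ($x{\left(t,y \right)} = 3 \left(-130\right) = -390$)
$\frac{z{\left(R \right)}}{x{\left(104,j{\left(12 \right)} \right)}} = \frac{\frac{1}{2} \cdot \frac{1}{50} \left(-269 + 50\right)}{-390} = \frac{1}{2} \cdot \frac{1}{50} \left(-219\right) \left(- \frac{1}{390}\right) = \left(- \frac{219}{100}\right) \left(- \frac{1}{390}\right) = \frac{73}{13000}$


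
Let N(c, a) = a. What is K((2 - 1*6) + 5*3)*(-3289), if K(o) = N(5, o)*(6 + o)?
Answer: -615043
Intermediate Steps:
K(o) = o*(6 + o)
K((2 - 1*6) + 5*3)*(-3289) = (((2 - 1*6) + 5*3)*(6 + ((2 - 1*6) + 5*3)))*(-3289) = (((2 - 6) + 15)*(6 + ((2 - 6) + 15)))*(-3289) = ((-4 + 15)*(6 + (-4 + 15)))*(-3289) = (11*(6 + 11))*(-3289) = (11*17)*(-3289) = 187*(-3289) = -615043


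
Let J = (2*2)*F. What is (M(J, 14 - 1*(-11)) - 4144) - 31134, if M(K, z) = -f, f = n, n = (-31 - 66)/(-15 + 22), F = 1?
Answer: -246849/7 ≈ -35264.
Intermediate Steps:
n = -97/7 ≈ -13.857
f = -97/7 ≈ -13.857
J = 4 (J = (2*2)*1 = 4*1 = 4)
M(K, z) = 97/7 (M(K, z) = -1*(-97/7) = 97/7)
(M(J, 14 - 1*(-11)) - 4144) - 31134 = (97/7 - 4144) - 31134 = -28911/7 - 31134 = -246849/7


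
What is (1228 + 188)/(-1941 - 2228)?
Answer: -1416/4169 ≈ -0.33965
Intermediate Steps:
(1228 + 188)/(-1941 - 2228) = 1416/(-4169) = 1416*(-1/4169) = -1416/4169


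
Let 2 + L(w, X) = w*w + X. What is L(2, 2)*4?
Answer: 16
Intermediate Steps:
L(w, X) = -2 + X + w**2 (L(w, X) = -2 + (w*w + X) = -2 + (w**2 + X) = -2 + (X + w**2) = -2 + X + w**2)
L(2, 2)*4 = (-2 + 2 + 2**2)*4 = (-2 + 2 + 4)*4 = 4*4 = 16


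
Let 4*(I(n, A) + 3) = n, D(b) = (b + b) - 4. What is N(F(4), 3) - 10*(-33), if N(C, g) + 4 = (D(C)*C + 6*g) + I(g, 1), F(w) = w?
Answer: 1431/4 ≈ 357.75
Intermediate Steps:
D(b) = -4 + 2*b (D(b) = 2*b - 4 = -4 + 2*b)
I(n, A) = -3 + n/4
N(C, g) = -7 + 25*g/4 + C*(-4 + 2*C) (N(C, g) = -4 + (((-4 + 2*C)*C + 6*g) + (-3 + g/4)) = -4 + ((C*(-4 + 2*C) + 6*g) + (-3 + g/4)) = -4 + ((6*g + C*(-4 + 2*C)) + (-3 + g/4)) = -4 + (-3 + 25*g/4 + C*(-4 + 2*C)) = -7 + 25*g/4 + C*(-4 + 2*C))
N(F(4), 3) - 10*(-33) = (-7 + (25/4)*3 + 2*4*(-2 + 4)) - 10*(-33) = (-7 + 75/4 + 2*4*2) + 330 = (-7 + 75/4 + 16) + 330 = 111/4 + 330 = 1431/4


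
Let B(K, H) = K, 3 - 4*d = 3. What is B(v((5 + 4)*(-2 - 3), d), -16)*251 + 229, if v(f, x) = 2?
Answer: 731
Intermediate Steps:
d = 0 (d = 3/4 - 1/4*3 = 3/4 - 3/4 = 0)
B(v((5 + 4)*(-2 - 3), d), -16)*251 + 229 = 2*251 + 229 = 502 + 229 = 731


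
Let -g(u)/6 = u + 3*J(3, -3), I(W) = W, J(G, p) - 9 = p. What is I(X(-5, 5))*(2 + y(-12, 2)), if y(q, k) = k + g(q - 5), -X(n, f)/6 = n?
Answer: -60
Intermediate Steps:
X(n, f) = -6*n
J(G, p) = 9 + p
g(u) = -108 - 6*u (g(u) = -6*(u + 3*(9 - 3)) = -6*(u + 3*6) = -6*(u + 18) = -6*(18 + u) = -108 - 6*u)
y(q, k) = -78 + k - 6*q (y(q, k) = k + (-108 - 6*(q - 5)) = k + (-108 - 6*(-5 + q)) = k + (-108 + (30 - 6*q)) = k + (-78 - 6*q) = -78 + k - 6*q)
I(X(-5, 5))*(2 + y(-12, 2)) = (-6*(-5))*(2 + (-78 + 2 - 6*(-12))) = 30*(2 + (-78 + 2 + 72)) = 30*(2 - 4) = 30*(-2) = -60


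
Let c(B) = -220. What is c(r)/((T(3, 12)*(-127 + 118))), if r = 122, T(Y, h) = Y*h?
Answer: 55/81 ≈ 0.67901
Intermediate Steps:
c(r)/((T(3, 12)*(-127 + 118))) = -220*1/(36*(-127 + 118)) = -220/(36*(-9)) = -220/(-324) = -220*(-1/324) = 55/81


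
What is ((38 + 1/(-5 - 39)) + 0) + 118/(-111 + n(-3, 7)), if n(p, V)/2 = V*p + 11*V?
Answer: 6863/44 ≈ 155.98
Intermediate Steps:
n(p, V) = 22*V + 2*V*p (n(p, V) = 2*(V*p + 11*V) = 2*(11*V + V*p) = 22*V + 2*V*p)
((38 + 1/(-5 - 39)) + 0) + 118/(-111 + n(-3, 7)) = ((38 + 1/(-5 - 39)) + 0) + 118/(-111 + 2*7*(11 - 3)) = ((38 + 1/(-44)) + 0) + 118/(-111 + 2*7*8) = ((38 - 1/44) + 0) + 118/(-111 + 112) = (1671/44 + 0) + 118/1 = 1671/44 + 118*1 = 1671/44 + 118 = 6863/44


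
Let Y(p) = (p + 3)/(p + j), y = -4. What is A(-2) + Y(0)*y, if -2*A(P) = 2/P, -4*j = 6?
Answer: 17/2 ≈ 8.5000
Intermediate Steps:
j = -3/2 (j = -¼*6 = -3/2 ≈ -1.5000)
Y(p) = (3 + p)/(-3/2 + p) (Y(p) = (p + 3)/(p - 3/2) = (3 + p)/(-3/2 + p))
A(P) = -1/P
A(-2) + Y(0)*y = -1/(-2) + (2*(3 + 0)/(-3 + 2*0))*(-4) = -1*(-½) + (2*3/(-3 + 0))*(-4) = ½ + (2*3/(-3))*(-4) = ½ + (2*(-⅓)*3)*(-4) = ½ - 2*(-4) = ½ + 8 = 17/2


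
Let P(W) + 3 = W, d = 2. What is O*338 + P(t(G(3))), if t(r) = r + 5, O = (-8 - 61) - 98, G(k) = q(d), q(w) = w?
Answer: -56442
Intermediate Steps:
G(k) = 2
O = -167 (O = -69 - 98 = -167)
t(r) = 5 + r
P(W) = -3 + W
O*338 + P(t(G(3))) = -167*338 + (-3 + (5 + 2)) = -56446 + (-3 + 7) = -56446 + 4 = -56442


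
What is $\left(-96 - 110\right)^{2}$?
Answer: $42436$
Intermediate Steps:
$\left(-96 - 110\right)^{2} = \left(-206\right)^{2} = 42436$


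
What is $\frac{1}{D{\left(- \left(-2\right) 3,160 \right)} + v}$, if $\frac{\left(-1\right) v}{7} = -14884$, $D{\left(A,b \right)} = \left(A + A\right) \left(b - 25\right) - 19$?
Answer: $\frac{1}{105789} \approx 9.4528 \cdot 10^{-6}$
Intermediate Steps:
$D{\left(A,b \right)} = -19 + 2 A \left(-25 + b\right)$ ($D{\left(A,b \right)} = 2 A \left(-25 + b\right) - 19 = -19 + 2 A \left(-25 + b\right)$)
$v = 104188$ ($v = \left(-7\right) \left(-14884\right) = 104188$)
$\frac{1}{D{\left(- \left(-2\right) 3,160 \right)} + v} = \frac{1}{\left(-19 - 50 \left(- \left(-2\right) 3\right) + 2 \left(- \left(-2\right) 3\right) 160\right) + 104188} = \frac{1}{\left(-19 - 50 \left(\left(-1\right) \left(-6\right)\right) + 2 \left(\left(-1\right) \left(-6\right)\right) 160\right) + 104188} = \frac{1}{\left(-19 - 300 + 2 \cdot 6 \cdot 160\right) + 104188} = \frac{1}{\left(-19 - 300 + 1920\right) + 104188} = \frac{1}{1601 + 104188} = \frac{1}{105789}$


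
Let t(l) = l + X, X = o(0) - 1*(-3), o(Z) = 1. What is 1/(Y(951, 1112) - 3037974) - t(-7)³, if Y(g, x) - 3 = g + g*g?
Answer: 57580712/2132619 ≈ 27.000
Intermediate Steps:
Y(g, x) = 3 + g + g² (Y(g, x) = 3 + (g + g*g) = 3 + (g + g²) = 3 + g + g²)
X = 4 (X = 1 - 1*(-3) = 1 + 3 = 4)
t(l) = 4 + l (t(l) = l + 4 = 4 + l)
1/(Y(951, 1112) - 3037974) - t(-7)³ = 1/((3 + 951 + 951²) - 3037974) - (4 - 7)³ = 1/((3 + 951 + 904401) - 3037974) - 1*(-3)³ = 1/(905355 - 3037974) - 1*(-27) = 1/(-2132619) + 27 = -1/2132619 + 27 = 57580712/2132619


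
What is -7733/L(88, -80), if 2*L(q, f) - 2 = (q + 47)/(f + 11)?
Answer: -355718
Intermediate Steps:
L(q, f) = 1 + (47 + q)/(2*(11 + f)) (L(q, f) = 1 + ((q + 47)/(f + 11))/2 = 1 + ((47 + q)/(11 + f))/2 = 1 + (47 + q)/(2*(11 + f)))
-7733/L(88, -80) = -7733*2*(11 - 80)/(69 + 88 + 2*(-80)) = -7733*(-138/(69 + 88 - 160)) = -7733/((1/2)*(-1/69)*(-3)) = -7733/1/46 = -7733*46 = -355718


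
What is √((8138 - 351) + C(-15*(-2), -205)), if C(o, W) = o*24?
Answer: √8507 ≈ 92.233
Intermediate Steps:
C(o, W) = 24*o
√((8138 - 351) + C(-15*(-2), -205)) = √((8138 - 351) + 24*(-15*(-2))) = √(7787 + 24*30) = √(7787 + 720) = √8507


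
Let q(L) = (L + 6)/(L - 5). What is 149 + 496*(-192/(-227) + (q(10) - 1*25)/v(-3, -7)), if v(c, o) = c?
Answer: 14208353/3405 ≈ 4172.8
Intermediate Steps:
q(L) = (6 + L)/(-5 + L)
149 + 496*(-192/(-227) + (q(10) - 1*25)/v(-3, -7)) = 149 + 496*(-192/(-227) + ((6 + 10)/(-5 + 10) - 1*25)/(-3)) = 149 + 496*(-192*(-1/227) + (16/5 - 25)*(-1/3)) = 149 + 496*(192/227 + ((1/5)*16 - 25)*(-1/3)) = 149 + 496*(192/227 + (16/5 - 25)*(-1/3)) = 149 + 496*(192/227 - 109/5*(-1/3)) = 149 + 496*(192/227 + 109/15) = 149 + 496*(27623/3405) = 149 + 13701008/3405 = 14208353/3405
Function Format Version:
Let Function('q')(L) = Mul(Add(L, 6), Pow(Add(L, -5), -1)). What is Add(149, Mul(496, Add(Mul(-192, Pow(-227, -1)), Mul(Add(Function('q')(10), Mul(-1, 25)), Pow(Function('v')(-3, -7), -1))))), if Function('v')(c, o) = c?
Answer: Rational(14208353, 3405) ≈ 4172.8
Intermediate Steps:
Function('q')(L) = Mul(Pow(Add(-5, L), -1), Add(6, L)) (Function('q')(L) = Mul(Add(6, L), Pow(Add(-5, L), -1)) = Mul(Pow(Add(-5, L), -1), Add(6, L)))
Add(149, Mul(496, Add(Mul(-192, Pow(-227, -1)), Mul(Add(Function('q')(10), Mul(-1, 25)), Pow(Function('v')(-3, -7), -1))))) = Add(149, Mul(496, Add(Mul(-192, Pow(-227, -1)), Mul(Add(Mul(Pow(Add(-5, 10), -1), Add(6, 10)), Mul(-1, 25)), Pow(-3, -1))))) = Add(149, Mul(496, Add(Mul(-192, Rational(-1, 227)), Mul(Add(Mul(Pow(5, -1), 16), -25), Rational(-1, 3))))) = Add(149, Mul(496, Add(Rational(192, 227), Mul(Add(Mul(Rational(1, 5), 16), -25), Rational(-1, 3))))) = Add(149, Mul(496, Add(Rational(192, 227), Mul(Add(Rational(16, 5), -25), Rational(-1, 3))))) = Add(149, Mul(496, Add(Rational(192, 227), Mul(Rational(-109, 5), Rational(-1, 3))))) = Add(149, Mul(496, Add(Rational(192, 227), Rational(109, 15)))) = Add(149, Mul(496, Rational(27623, 3405))) = Add(149, Rational(13701008, 3405)) = Rational(14208353, 3405)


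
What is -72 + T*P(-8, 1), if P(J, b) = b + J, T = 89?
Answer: -695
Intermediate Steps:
P(J, b) = J + b
-72 + T*P(-8, 1) = -72 + 89*(-8 + 1) = -72 + 89*(-7) = -72 - 623 = -695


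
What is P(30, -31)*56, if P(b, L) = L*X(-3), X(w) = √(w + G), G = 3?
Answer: 0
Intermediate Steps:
X(w) = √(3 + w) (X(w) = √(w + 3) = √(3 + w))
P(b, L) = 0 (P(b, L) = L*√(3 - 3) = L*√0 = L*0 = 0)
P(30, -31)*56 = 0*56 = 0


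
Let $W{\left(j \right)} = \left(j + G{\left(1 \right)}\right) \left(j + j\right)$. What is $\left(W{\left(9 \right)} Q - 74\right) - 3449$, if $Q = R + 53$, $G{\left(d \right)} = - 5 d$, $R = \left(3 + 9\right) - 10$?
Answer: $437$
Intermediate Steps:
$R = 2$ ($R = 12 - 10 = 2$)
$Q = 55$ ($Q = 2 + 53 = 55$)
$W{\left(j \right)} = 2 j \left(-5 + j\right)$ ($W{\left(j \right)} = \left(j - 5\right) \left(j + j\right) = \left(j - 5\right) 2 j = \left(-5 + j\right) 2 j = 2 j \left(-5 + j\right)$)
$\left(W{\left(9 \right)} Q - 74\right) - 3449 = \left(2 \cdot 9 \left(-5 + 9\right) 55 - 74\right) - 3449 = \left(2 \cdot 9 \cdot 4 \cdot 55 - 74\right) - 3449 = \left(72 \cdot 55 - 74\right) - 3449 = \left(3960 - 74\right) - 3449 = 3886 - 3449 = 437$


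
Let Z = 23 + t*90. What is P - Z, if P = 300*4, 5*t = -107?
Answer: 3103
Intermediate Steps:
t = -107/5 (t = (1/5)*(-107) = -107/5 ≈ -21.400)
P = 1200
Z = -1903 (Z = 23 - 107/5*90 = 23 - 1926 = -1903)
P - Z = 1200 - 1*(-1903) = 1200 + 1903 = 3103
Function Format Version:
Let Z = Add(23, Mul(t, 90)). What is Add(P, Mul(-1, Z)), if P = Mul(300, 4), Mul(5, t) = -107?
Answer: 3103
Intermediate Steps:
t = Rational(-107, 5) (t = Mul(Rational(1, 5), -107) = Rational(-107, 5) ≈ -21.400)
P = 1200
Z = -1903 (Z = Add(23, Mul(Rational(-107, 5), 90)) = Add(23, -1926) = -1903)
Add(P, Mul(-1, Z)) = Add(1200, Mul(-1, -1903)) = Add(1200, 1903) = 3103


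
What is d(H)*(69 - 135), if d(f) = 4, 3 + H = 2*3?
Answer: -264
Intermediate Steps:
H = 3 (H = -3 + 2*3 = -3 + 6 = 3)
d(H)*(69 - 135) = 4*(69 - 135) = 4*(-66) = -264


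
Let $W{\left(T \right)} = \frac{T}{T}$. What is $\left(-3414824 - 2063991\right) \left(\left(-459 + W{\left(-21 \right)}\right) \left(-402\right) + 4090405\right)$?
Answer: $-23419309772615$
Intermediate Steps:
$W{\left(T \right)} = 1$
$\left(-3414824 - 2063991\right) \left(\left(-459 + W{\left(-21 \right)}\right) \left(-402\right) + 4090405\right) = \left(-3414824 - 2063991\right) \left(\left(-459 + 1\right) \left(-402\right) + 4090405\right) = - 5478815 \left(\left(-458\right) \left(-402\right) + 4090405\right) = - 5478815 \left(184116 + 4090405\right) = \left(-5478815\right) 4274521 = -23419309772615$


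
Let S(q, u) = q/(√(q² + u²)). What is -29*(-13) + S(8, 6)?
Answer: 1889/5 ≈ 377.80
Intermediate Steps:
S(q, u) = q/√(q² + u²)
-29*(-13) + S(8, 6) = -29*(-13) + 8/√(8² + 6²) = 377 + 8/√(64 + 36) = 377 + 8/√100 = 377 + 8*(⅒) = 377 + ⅘ = 1889/5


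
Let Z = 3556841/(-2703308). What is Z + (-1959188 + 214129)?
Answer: -4717435512013/2703308 ≈ -1.7451e+6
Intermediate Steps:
Z = -3556841/2703308 (Z = 3556841*(-1/2703308) = -3556841/2703308 ≈ -1.3157)
Z + (-1959188 + 214129) = -3556841/2703308 + (-1959188 + 214129) = -3556841/2703308 - 1745059 = -4717435512013/2703308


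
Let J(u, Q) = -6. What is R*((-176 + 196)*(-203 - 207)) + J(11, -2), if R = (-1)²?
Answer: -8206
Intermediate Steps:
R = 1
R*((-176 + 196)*(-203 - 207)) + J(11, -2) = 1*((-176 + 196)*(-203 - 207)) - 6 = 1*(20*(-410)) - 6 = 1*(-8200) - 6 = -8200 - 6 = -8206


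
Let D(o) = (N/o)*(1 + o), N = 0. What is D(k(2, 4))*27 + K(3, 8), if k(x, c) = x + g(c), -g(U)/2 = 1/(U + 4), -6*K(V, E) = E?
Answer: -4/3 ≈ -1.3333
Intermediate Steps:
K(V, E) = -E/6
g(U) = -2/(4 + U) (g(U) = -2/(U + 4) = -2/(4 + U))
k(x, c) = x - 2/(4 + c)
D(o) = 0 (D(o) = (0/o)*(1 + o) = 0*(1 + o) = 0)
D(k(2, 4))*27 + K(3, 8) = 0*27 - ⅙*8 = 0 - 4/3 = -4/3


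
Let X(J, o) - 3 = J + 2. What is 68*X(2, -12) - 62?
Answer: 414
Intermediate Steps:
X(J, o) = 5 + J (X(J, o) = 3 + (J + 2) = 3 + (2 + J) = 5 + J)
68*X(2, -12) - 62 = 68*(5 + 2) - 62 = 68*7 - 62 = 476 - 62 = 414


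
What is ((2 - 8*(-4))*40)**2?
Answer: 1849600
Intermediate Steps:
((2 - 8*(-4))*40)**2 = ((2 - 4*(-8))*40)**2 = ((2 + 32)*40)**2 = (34*40)**2 = 1360**2 = 1849600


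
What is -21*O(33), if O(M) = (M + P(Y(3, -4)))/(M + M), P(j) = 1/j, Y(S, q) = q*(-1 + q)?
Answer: -4627/440 ≈ -10.516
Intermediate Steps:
O(M) = (1/20 + M)/(2*M) (O(M) = (M + 1/(-4*(-1 - 4)))/(M + M) = (M + 1/(-4*(-5)))/((2*M)) = (M + 1/20)*(1/(2*M)) = (1/20 + M)*(1/(2*M)) = (1/20 + M)/(2*M))
-21*O(33) = -21*(1 + 20*33)/(40*33) = -21*(1 + 660)/(40*33) = -21*661/(40*33) = -21*661/1320 = -4627/440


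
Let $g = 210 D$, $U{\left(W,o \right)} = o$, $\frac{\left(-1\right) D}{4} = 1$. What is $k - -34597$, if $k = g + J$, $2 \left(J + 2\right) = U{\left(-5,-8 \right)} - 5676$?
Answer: $30913$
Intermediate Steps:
$D = -4$ ($D = \left(-4\right) 1 = -4$)
$J = -2844$ ($J = -2 + \frac{-8 - 5676}{2} = -2 + \frac{1}{2} \left(-5684\right) = -2 - 2842 = -2844$)
$g = -840$ ($g = 210 \left(-4\right) = -840$)
$k = -3684$ ($k = -840 - 2844 = -3684$)
$k - -34597 = -3684 - -34597 = -3684 + 34597 = 30913$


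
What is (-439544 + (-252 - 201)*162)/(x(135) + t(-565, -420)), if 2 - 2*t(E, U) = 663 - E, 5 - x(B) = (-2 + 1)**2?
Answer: 512930/609 ≈ 842.25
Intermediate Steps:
x(B) = 4 (x(B) = 5 - (-2 + 1)**2 = 5 - 1*(-1)**2 = 5 - 1*1 = 5 - 1 = 4)
t(E, U) = -661/2 + E/2 (t(E, U) = 1 - (663 - E)/2 = 1 + (-663/2 + E/2) = -661/2 + E/2)
(-439544 + (-252 - 201)*162)/(x(135) + t(-565, -420)) = (-439544 + (-252 - 201)*162)/(4 + (-661/2 + (1/2)*(-565))) = (-439544 - 453*162)/(4 + (-661/2 - 565/2)) = (-439544 - 73386)/(4 - 613) = -512930/(-609) = -512930*(-1/609) = 512930/609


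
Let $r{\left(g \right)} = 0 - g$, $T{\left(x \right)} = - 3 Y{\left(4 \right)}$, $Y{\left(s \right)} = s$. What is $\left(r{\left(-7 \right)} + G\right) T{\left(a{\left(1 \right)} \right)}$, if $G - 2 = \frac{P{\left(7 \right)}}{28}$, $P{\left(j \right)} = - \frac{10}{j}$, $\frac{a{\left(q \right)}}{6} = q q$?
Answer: $- \frac{5262}{49} \approx -107.39$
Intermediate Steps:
$a{\left(q \right)} = 6 q^{2}$ ($a{\left(q \right)} = 6 q q = 6 q^{2}$)
$T{\left(x \right)} = -12$ ($T{\left(x \right)} = \left(-3\right) 4 = -12$)
$r{\left(g \right)} = - g$
$G = \frac{191}{98}$ ($G = 2 + \frac{\left(-10\right) \frac{1}{7}}{28} = 2 + \left(-10\right) \frac{1}{7} \cdot \frac{1}{28} = 2 - \frac{5}{98} = \frac{191}{98} \approx 1.949$)
$\left(r{\left(-7 \right)} + G\right) T{\left(a{\left(1 \right)} \right)} = \left(\left(-1\right) \left(-7\right) + \frac{191}{98}\right) \left(-12\right) = \left(7 + \frac{191}{98}\right) \left(-12\right) = \frac{877}{98} \left(-12\right) = - \frac{5262}{49}$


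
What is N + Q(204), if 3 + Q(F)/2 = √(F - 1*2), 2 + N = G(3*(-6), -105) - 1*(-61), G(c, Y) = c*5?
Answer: -37 + 2*√202 ≈ -8.5747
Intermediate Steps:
G(c, Y) = 5*c
N = -31 (N = -2 + (5*(3*(-6)) - 1*(-61)) = -2 + (5*(-18) + 61) = -2 + (-90 + 61) = -2 - 29 = -31)
Q(F) = -6 + 2*√(-2 + F) (Q(F) = -6 + 2*√(F - 1*2) = -6 + 2*√(F - 2) = -6 + 2*√(-2 + F))
N + Q(204) = -31 + (-6 + 2*√(-2 + 204)) = -31 + (-6 + 2*√202) = -37 + 2*√202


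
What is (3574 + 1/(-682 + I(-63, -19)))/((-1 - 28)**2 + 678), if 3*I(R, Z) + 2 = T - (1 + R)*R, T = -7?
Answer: 7101537/3018253 ≈ 2.3529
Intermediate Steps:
I(R, Z) = -3 - R*(1 + R)/3 (I(R, Z) = -2/3 + (-7 - (1 + R)*R)/3 = -2/3 + (-7 - R*(1 + R))/3 = -2/3 + (-7/3 - R*(1 + R)/3) = -3 - R*(1 + R)/3)
(3574 + 1/(-682 + I(-63, -19)))/((-1 - 28)**2 + 678) = (3574 + 1/(-682 + (-3 - 1/3*(-63) - 1/3*(-63)**2)))/((-1 - 28)**2 + 678) = (3574 + 1/(-682 + (-3 + 21 - 1/3*3969)))/((-29)**2 + 678) = (3574 + 1/(-682 + (-3 + 21 - 1323)))/(841 + 678) = (3574 + 1/(-682 - 1305))/1519 = (3574 + 1/(-1987))*(1/1519) = (3574 - 1/1987)*(1/1519) = (7101537/1987)*(1/1519) = 7101537/3018253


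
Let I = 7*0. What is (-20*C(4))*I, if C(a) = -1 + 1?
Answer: 0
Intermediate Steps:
I = 0
C(a) = 0
(-20*C(4))*I = -20*0*0 = 0*0 = 0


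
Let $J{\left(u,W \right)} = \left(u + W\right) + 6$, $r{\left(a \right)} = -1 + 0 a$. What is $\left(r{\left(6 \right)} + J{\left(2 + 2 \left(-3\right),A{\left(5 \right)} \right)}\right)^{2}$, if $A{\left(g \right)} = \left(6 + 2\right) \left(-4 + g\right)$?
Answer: $81$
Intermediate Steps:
$r{\left(a \right)} = -1$ ($r{\left(a \right)} = -1 + 0 = -1$)
$A{\left(g \right)} = -32 + 8 g$ ($A{\left(g \right)} = 8 \left(-4 + g\right) = -32 + 8 g$)
$J{\left(u,W \right)} = 6 + W + u$ ($J{\left(u,W \right)} = \left(W + u\right) + 6 = 6 + W + u$)
$\left(r{\left(6 \right)} + J{\left(2 + 2 \left(-3\right),A{\left(5 \right)} \right)}\right)^{2} = \left(-1 + \left(6 + \left(-32 + 8 \cdot 5\right) + \left(2 + 2 \left(-3\right)\right)\right)\right)^{2} = \left(-1 + \left(6 + \left(-32 + 40\right) + \left(2 - 6\right)\right)\right)^{2} = \left(-1 + \left(6 + 8 - 4\right)\right)^{2} = \left(-1 + 10\right)^{2} = 9^{2} = 81$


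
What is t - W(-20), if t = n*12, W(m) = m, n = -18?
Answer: -196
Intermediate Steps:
t = -216 (t = -18*12 = -216)
t - W(-20) = -216 - 1*(-20) = -216 + 20 = -196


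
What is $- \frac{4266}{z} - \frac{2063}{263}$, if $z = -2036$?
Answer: $- \frac{1539155}{267734} \approx -5.7488$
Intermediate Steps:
$- \frac{4266}{z} - \frac{2063}{263} = - \frac{4266}{-2036} - \frac{2063}{263} = \left(-4266\right) \left(- \frac{1}{2036}\right) - \frac{2063}{263} = \frac{2133}{1018} - \frac{2063}{263} = - \frac{1539155}{267734}$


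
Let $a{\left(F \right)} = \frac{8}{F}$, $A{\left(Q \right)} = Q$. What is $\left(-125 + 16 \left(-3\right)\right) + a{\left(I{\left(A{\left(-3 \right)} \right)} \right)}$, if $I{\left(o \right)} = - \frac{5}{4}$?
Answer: $- \frac{897}{5} \approx -179.4$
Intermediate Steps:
$I{\left(o \right)} = - \frac{5}{4}$ ($I{\left(o \right)} = \left(-5\right) \frac{1}{4} = - \frac{5}{4}$)
$\left(-125 + 16 \left(-3\right)\right) + a{\left(I{\left(A{\left(-3 \right)} \right)} \right)} = \left(-125 + 16 \left(-3\right)\right) + \frac{8}{- \frac{5}{4}} = \left(-125 - 48\right) + 8 \left(- \frac{4}{5}\right) = -173 - \frac{32}{5} = - \frac{897}{5}$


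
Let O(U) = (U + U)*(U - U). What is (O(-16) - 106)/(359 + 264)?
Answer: -106/623 ≈ -0.17014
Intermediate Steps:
O(U) = 0 (O(U) = (2*U)*0 = 0)
(O(-16) - 106)/(359 + 264) = (0 - 106)/(359 + 264) = -106/623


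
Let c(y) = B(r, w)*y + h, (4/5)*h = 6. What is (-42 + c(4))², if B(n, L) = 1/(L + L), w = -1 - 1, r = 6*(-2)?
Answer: 5041/4 ≈ 1260.3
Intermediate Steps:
r = -12
w = -2
B(n, L) = 1/(2*L)
h = 15/2 (h = (5/4)*6 = 15/2 ≈ 7.5000)
c(y) = 15/2 - y/4 (c(y) = ((½)/(-2))*y + 15/2 = ((½)*(-½))*y + 15/2 = -y/4 + 15/2 = 15/2 - y/4)
(-42 + c(4))² = (-42 + (15/2 - ¼*4))² = (-42 + (15/2 - 1))² = (-42 + 13/2)² = (-71/2)² = 5041/4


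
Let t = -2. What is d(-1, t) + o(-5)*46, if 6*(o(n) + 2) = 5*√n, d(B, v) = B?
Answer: -93 + 115*I*√5/3 ≈ -93.0 + 85.716*I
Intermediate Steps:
o(n) = -2 + 5*√n/6 (o(n) = -2 + (5*√n)/6 = -2 + 5*√n/6)
d(-1, t) + o(-5)*46 = -1 + (-2 + 5*√(-5)/6)*46 = -1 + (-2 + 5*(I*√5)/6)*46 = -1 + (-2 + 5*I*√5/6)*46 = -1 + (-92 + 115*I*√5/3) = -93 + 115*I*√5/3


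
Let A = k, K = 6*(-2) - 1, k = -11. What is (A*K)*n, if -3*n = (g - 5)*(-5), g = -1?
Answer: -1430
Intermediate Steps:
n = -10 (n = -(-1 - 5)*(-5)/3 = -(-2)*(-5) = -⅓*30 = -10)
K = -13 (K = -12 - 1 = -13)
A = -11
(A*K)*n = -11*(-13)*(-10) = 143*(-10) = -1430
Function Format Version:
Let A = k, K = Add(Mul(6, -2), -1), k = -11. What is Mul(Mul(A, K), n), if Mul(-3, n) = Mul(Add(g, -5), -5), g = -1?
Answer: -1430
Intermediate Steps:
n = -10 (n = Mul(Rational(-1, 3), Mul(Add(-1, -5), -5)) = Mul(Rational(-1, 3), Mul(-6, -5)) = Mul(Rational(-1, 3), 30) = -10)
K = -13 (K = Add(-12, -1) = -13)
A = -11
Mul(Mul(A, K), n) = Mul(Mul(-11, -13), -10) = Mul(143, -10) = -1430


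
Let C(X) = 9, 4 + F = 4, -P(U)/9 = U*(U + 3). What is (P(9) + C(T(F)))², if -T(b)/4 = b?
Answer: 927369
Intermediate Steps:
P(U) = -9*U*(3 + U) (P(U) = -9*U*(U + 3) = -9*U*(3 + U))
F = 0 (F = -4 + 4 = 0)
T(b) = -4*b
(P(9) + C(T(F)))² = (-9*9*(3 + 9) + 9)² = (-9*9*12 + 9)² = (-972 + 9)² = (-963)² = 927369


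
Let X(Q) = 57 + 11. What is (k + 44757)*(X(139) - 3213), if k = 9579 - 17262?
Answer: -116597730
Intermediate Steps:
X(Q) = 68
k = -7683
(k + 44757)*(X(139) - 3213) = (-7683 + 44757)*(68 - 3213) = 37074*(-3145) = -116597730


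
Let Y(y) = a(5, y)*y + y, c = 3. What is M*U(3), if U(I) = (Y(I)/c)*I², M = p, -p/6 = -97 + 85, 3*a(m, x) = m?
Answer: 1728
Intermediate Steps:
a(m, x) = m/3
p = 72 (p = -6*(-97 + 85) = -6*(-12) = 72)
M = 72
Y(y) = 8*y/3 (Y(y) = ((⅓)*5)*y + y = 5*y/3 + y = 8*y/3)
U(I) = 8*I³/9 (U(I) = ((8*I/3)/3)*I² = ((8*I/3)*(⅓))*I² = (8*I/9)*I² = 8*I³/9)
M*U(3) = 72*((8/9)*3³) = 72*((8/9)*27) = 72*24 = 1728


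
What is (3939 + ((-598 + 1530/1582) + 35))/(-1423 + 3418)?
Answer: 2671181/1578045 ≈ 1.6927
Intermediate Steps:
(3939 + ((-598 + 1530/1582) + 35))/(-1423 + 3418) = (3939 + ((-598 + 1530*(1/1582)) + 35))/1995 = (3939 + ((-598 + 765/791) + 35))*(1/1995) = (3939 + (-472253/791 + 35))*(1/1995) = (3939 - 444568/791)*(1/1995) = (2671181/791)*(1/1995) = 2671181/1578045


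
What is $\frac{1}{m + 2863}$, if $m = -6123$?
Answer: $- \frac{1}{3260} \approx -0.00030675$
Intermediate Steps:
$\frac{1}{m + 2863} = \frac{1}{-6123 + 2863} = \frac{1}{-3260} = - \frac{1}{3260}$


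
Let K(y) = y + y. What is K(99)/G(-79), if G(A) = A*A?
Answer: 198/6241 ≈ 0.031726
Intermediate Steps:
K(y) = 2*y
G(A) = A**2
K(99)/G(-79) = (2*99)/((-79)**2) = 198/6241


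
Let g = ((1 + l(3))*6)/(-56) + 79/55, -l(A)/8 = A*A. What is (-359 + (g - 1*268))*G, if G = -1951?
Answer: 1856675003/1540 ≈ 1.2056e+6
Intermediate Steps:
l(A) = -8*A² (l(A) = -8*A*A = -8*A²)
g = 13927/1540 (g = ((1 - 8*3²)*6)/(-56) + 79/55 = ((1 - 8*9)*6)*(-1/56) + 79*(1/55) = ((1 - 72)*6)*(-1/56) + 79/55 = -71*6*(-1/56) + 79/55 = -426*(-1/56) + 79/55 = 213/28 + 79/55 = 13927/1540 ≈ 9.0435)
(-359 + (g - 1*268))*G = (-359 + (13927/1540 - 1*268))*(-1951) = (-359 + (13927/1540 - 268))*(-1951) = (-359 - 398793/1540)*(-1951) = -951653/1540*(-1951) = 1856675003/1540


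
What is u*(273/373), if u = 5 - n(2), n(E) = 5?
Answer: 0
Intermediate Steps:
u = 0 (u = 5 - 1*5 = 5 - 5 = 0)
u*(273/373) = 0*(273/373) = 0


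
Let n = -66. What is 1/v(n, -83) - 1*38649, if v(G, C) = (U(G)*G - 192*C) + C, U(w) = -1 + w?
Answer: -783608474/20275 ≈ -38649.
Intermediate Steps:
v(G, C) = -191*C + G*(-1 + G) (v(G, C) = ((-1 + G)*G - 192*C) + C = (G*(-1 + G) - 192*C) + C = (-192*C + G*(-1 + G)) + C = -191*C + G*(-1 + G))
1/v(n, -83) - 1*38649 = 1/(-191*(-83) - 66*(-1 - 66)) - 1*38649 = 1/(15853 - 66*(-67)) - 38649 = 1/(15853 + 4422) - 38649 = 1/20275 - 38649 = -783608474/20275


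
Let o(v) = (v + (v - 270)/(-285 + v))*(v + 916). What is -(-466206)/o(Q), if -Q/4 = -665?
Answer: 36907975/753330888 ≈ 0.048993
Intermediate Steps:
Q = 2660 (Q = -4*(-665) = 2660)
o(v) = (916 + v)*(v + (-270 + v)/(-285 + v)) (o(v) = (v + (-270 + v)/(-285 + v))*(916 + v) = (916 + v)*(v + (-270 + v)/(-285 + v)))
-(-466206)/o(Q) = -(-466206)/((-247320 + 2660**3 - 260414*2660 + 632*2660**2)/(-285 + 2660)) = -(-466206)/((-247320 + 18821096000 - 692701240 + 632*7075600)/2375) = -(-466206)/((-247320 + 18821096000 - 692701240 + 4471779200)/2375) = -(-466206)/((1/2375)*22599926640) = -(-466206)/4519985328/475 = -(-466206)*475/4519985328 = -1*(-36907975/753330888) = 36907975/753330888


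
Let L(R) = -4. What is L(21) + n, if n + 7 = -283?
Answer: -294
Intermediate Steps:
n = -290 (n = -7 - 283 = -290)
L(21) + n = -4 - 290 = -294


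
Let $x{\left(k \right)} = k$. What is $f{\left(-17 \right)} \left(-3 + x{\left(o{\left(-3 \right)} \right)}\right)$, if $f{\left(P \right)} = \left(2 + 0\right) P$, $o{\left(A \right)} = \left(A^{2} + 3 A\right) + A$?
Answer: $204$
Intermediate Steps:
$o{\left(A \right)} = A^{2} + 4 A$
$f{\left(P \right)} = 2 P$
$f{\left(-17 \right)} \left(-3 + x{\left(o{\left(-3 \right)} \right)}\right) = 2 \left(-17\right) \left(-3 - 3 \left(4 - 3\right)\right) = - 34 \left(-3 - 3\right) = \left(-34\right) \left(-6\right) = 204$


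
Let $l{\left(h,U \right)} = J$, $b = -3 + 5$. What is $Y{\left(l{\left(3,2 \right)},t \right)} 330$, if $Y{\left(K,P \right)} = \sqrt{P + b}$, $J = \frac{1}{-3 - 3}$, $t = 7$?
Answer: $990$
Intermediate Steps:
$b = 2$
$J = - \frac{1}{6}$ ($J = \frac{1}{-6} = - \frac{1}{6} \approx -0.16667$)
$l{\left(h,U \right)} = - \frac{1}{6}$
$Y{\left(K,P \right)} = \sqrt{2 + P}$ ($Y{\left(K,P \right)} = \sqrt{P + 2} = \sqrt{2 + P}$)
$Y{\left(l{\left(3,2 \right)},t \right)} 330 = \sqrt{2 + 7} \cdot 330 = \sqrt{9} \cdot 330 = 3 \cdot 330 = 990$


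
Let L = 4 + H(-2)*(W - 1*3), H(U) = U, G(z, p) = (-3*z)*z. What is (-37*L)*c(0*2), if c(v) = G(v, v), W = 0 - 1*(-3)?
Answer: 0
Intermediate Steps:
W = 3 (W = 0 + 3 = 3)
G(z, p) = -3*z²
c(v) = -3*v²
L = 4 (L = 4 - 2*(3 - 1*3) = 4 - 2*(3 - 3) = 4 - 2*0 = 4 + 0 = 4)
(-37*L)*c(0*2) = (-37*4)*(-3*(0*2)²) = -(-444)*0² = -(-444)*0 = -148*0 = 0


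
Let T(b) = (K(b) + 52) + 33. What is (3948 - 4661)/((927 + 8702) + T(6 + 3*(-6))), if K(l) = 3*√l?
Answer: -1154347/15726984 + 713*I*√3/15726984 ≈ -0.073399 + 7.8524e-5*I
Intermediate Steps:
T(b) = 85 + 3*√b (T(b) = (3*√b + 52) + 33 = (52 + 3*√b) + 33 = 85 + 3*√b)
(3948 - 4661)/((927 + 8702) + T(6 + 3*(-6))) = (3948 - 4661)/((927 + 8702) + (85 + 3*√(6 + 3*(-6)))) = -713/(9629 + (85 + 3*√(6 - 18))) = -713/(9629 + (85 + 3*√(-12))) = -713/(9629 + (85 + 3*(2*I*√3))) = -713/(9629 + (85 + 6*I*√3)) = -713/(9714 + 6*I*√3)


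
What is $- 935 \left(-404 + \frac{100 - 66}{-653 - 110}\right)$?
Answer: $\frac{288247410}{763} \approx 3.7778 \cdot 10^{5}$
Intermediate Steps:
$- 935 \left(-404 + \frac{100 - 66}{-653 - 110}\right) = - 935 \left(-404 + \frac{34}{-763}\right) = - 935 \left(-404 + 34 \left(- \frac{1}{763}\right)\right) = - 935 \left(-404 - \frac{34}{763}\right) = \left(-935\right) \left(- \frac{308286}{763}\right) = \frac{288247410}{763}$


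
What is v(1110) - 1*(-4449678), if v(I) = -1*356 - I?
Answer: 4448212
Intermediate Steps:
v(I) = -356 - I
v(1110) - 1*(-4449678) = (-356 - 1*1110) - 1*(-4449678) = (-356 - 1110) + 4449678 = -1466 + 4449678 = 4448212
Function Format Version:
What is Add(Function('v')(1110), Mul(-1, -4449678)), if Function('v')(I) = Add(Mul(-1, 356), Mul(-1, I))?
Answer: 4448212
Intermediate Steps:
Function('v')(I) = Add(-356, Mul(-1, I))
Add(Function('v')(1110), Mul(-1, -4449678)) = Add(Add(-356, Mul(-1, 1110)), Mul(-1, -4449678)) = Add(Add(-356, -1110), 4449678) = Add(-1466, 4449678) = 4448212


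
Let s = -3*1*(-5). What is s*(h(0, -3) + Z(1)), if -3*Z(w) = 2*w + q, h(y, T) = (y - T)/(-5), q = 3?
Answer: -34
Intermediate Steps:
s = 15 (s = -3*(-5) = 15)
h(y, T) = -y/5 + T/5 (h(y, T) = (y - T)*(-⅕) = -y/5 + T/5)
Z(w) = -1 - 2*w/3 (Z(w) = -(2*w + 3)/3 = -(3 + 2*w)/3 = -1 - 2*w/3)
s*(h(0, -3) + Z(1)) = 15*((-⅕*0 + (⅕)*(-3)) + (-1 - ⅔*1)) = 15*((0 - ⅗) + (-1 - ⅔)) = 15*(-⅗ - 5/3) = 15*(-34/15) = -34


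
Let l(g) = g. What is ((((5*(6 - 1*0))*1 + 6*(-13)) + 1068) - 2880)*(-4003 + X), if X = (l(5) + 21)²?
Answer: 6188220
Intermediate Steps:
X = 676 (X = (5 + 21)² = 26² = 676)
((((5*(6 - 1*0))*1 + 6*(-13)) + 1068) - 2880)*(-4003 + X) = ((((5*(6 - 1*0))*1 + 6*(-13)) + 1068) - 2880)*(-4003 + 676) = ((((5*(6 + 0))*1 - 78) + 1068) - 2880)*(-3327) = ((((5*6)*1 - 78) + 1068) - 2880)*(-3327) = (((30*1 - 78) + 1068) - 2880)*(-3327) = (((30 - 78) + 1068) - 2880)*(-3327) = ((-48 + 1068) - 2880)*(-3327) = (1020 - 2880)*(-3327) = -1860*(-3327) = 6188220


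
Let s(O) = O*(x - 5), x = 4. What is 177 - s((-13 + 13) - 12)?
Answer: 165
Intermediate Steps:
s(O) = -O (s(O) = O*(4 - 5) = O*(-1) = -O)
177 - s((-13 + 13) - 12) = 177 - (-1)*((-13 + 13) - 12) = 177 - (-1)*(0 - 12) = 177 - (-1)*(-12) = 177 - 1*12 = 177 - 12 = 165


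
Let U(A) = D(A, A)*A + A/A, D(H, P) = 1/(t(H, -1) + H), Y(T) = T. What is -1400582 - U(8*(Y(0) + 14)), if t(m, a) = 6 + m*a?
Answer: -4201805/3 ≈ -1.4006e+6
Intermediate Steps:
t(m, a) = 6 + a*m
D(H, P) = 1/6 (D(H, P) = 1/((6 - H) + H) = 1/6)
U(A) = 1 + A/6 (U(A) = A/6 + A/A = A/6 + 1 = 1 + A/6)
-1400582 - U(8*(Y(0) + 14)) = -1400582 - (1 + (8*(0 + 14))/6) = -1400582 - (1 + (8*14)/6) = -1400582 - (1 + (1/6)*112) = -1400582 - (1 + 56/3) = -1400582 - 1*59/3 = -1400582 - 59/3 = -4201805/3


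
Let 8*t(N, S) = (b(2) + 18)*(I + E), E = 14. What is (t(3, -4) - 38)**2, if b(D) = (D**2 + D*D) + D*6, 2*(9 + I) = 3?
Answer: 3249/64 ≈ 50.766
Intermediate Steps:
I = -15/2 (I = -9 + (1/2)*3 = -9 + 3/2 = -15/2 ≈ -7.5000)
b(D) = 2*D**2 + 6*D (b(D) = (D**2 + D**2) + 6*D = 2*D**2 + 6*D)
t(N, S) = 247/8 (t(N, S) = ((2*2*(3 + 2) + 18)*(-15/2 + 14))/8 = ((2*2*5 + 18)*(13/2))/8 = ((20 + 18)*(13/2))/8 = (38*(13/2))/8 = (1/8)*247 = 247/8)
(t(3, -4) - 38)**2 = (247/8 - 38)**2 = (-57/8)**2 = 3249/64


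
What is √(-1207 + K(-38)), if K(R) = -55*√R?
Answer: √(-1207 - 55*I*√38) ≈ 4.8329 - 35.076*I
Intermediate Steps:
√(-1207 + K(-38)) = √(-1207 - 55*I*√38)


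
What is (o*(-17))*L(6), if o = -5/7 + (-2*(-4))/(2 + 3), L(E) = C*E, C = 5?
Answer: -3162/7 ≈ -451.71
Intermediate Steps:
L(E) = 5*E
o = 31/35 (o = -5*⅐ + 8/5 = -5/7 + 8*(⅕) = -5/7 + 8/5 = 31/35 ≈ 0.88571)
(o*(-17))*L(6) = ((31/35)*(-17))*(5*6) = -527/35*30 = -3162/7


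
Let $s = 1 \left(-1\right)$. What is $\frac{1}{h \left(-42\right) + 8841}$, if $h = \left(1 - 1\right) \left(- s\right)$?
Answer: $\frac{1}{8841} \approx 0.00011311$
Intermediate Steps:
$s = -1$
$h = 0$ ($h = \left(1 - 1\right) \left(\left(-1\right) \left(-1\right)\right) = 0 \cdot 1 = 0$)
$\frac{1}{h \left(-42\right) + 8841} = \frac{1}{0 \left(-42\right) + 8841} = \frac{1}{0 + 8841} = \frac{1}{8841}$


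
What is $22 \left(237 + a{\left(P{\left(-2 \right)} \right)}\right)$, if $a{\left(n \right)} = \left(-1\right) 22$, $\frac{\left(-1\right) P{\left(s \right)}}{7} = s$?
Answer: $4730$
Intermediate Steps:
$P{\left(s \right)} = - 7 s$
$a{\left(n \right)} = -22$
$22 \left(237 + a{\left(P{\left(-2 \right)} \right)}\right) = 22 \left(237 - 22\right) = 22 \cdot 215 = 4730$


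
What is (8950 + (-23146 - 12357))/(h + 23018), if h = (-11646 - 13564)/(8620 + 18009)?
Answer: -707079837/612921112 ≈ -1.1536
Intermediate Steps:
h = -25210/26629 ≈ -0.94671
(8950 + (-23146 - 12357))/(h + 23018) = (8950 + (-23146 - 12357))/(-25210/26629 + 23018) = (8950 - 35503)/(612921112/26629) = -26553*26629/612921112 = -707079837/612921112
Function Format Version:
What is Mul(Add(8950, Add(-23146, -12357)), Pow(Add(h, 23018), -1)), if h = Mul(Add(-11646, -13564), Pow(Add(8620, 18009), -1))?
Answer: Rational(-707079837, 612921112) ≈ -1.1536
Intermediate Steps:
h = Rational(-25210, 26629) (h = Mul(-25210, Pow(26629, -1)) = Mul(-25210, Rational(1, 26629)) = Rational(-25210, 26629) ≈ -0.94671)
Mul(Add(8950, Add(-23146, -12357)), Pow(Add(h, 23018), -1)) = Mul(Add(8950, Add(-23146, -12357)), Pow(Add(Rational(-25210, 26629), 23018), -1)) = Mul(Add(8950, -35503), Pow(Rational(612921112, 26629), -1)) = Mul(-26553, Rational(26629, 612921112)) = Rational(-707079837, 612921112)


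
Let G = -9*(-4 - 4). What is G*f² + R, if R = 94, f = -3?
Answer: 742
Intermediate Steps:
G = 72 (G = -9*(-8) = 72)
G*f² + R = 72*(-3)² + 94 = 72*9 + 94 = 648 + 94 = 742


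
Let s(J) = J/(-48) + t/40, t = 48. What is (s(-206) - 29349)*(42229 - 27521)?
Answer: -12947529617/30 ≈ -4.3158e+8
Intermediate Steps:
s(J) = 6/5 - J/48 (s(J) = J/(-48) + 48/40 = J*(-1/48) + 48*(1/40) = -J/48 + 6/5 = 6/5 - J/48)
(s(-206) - 29349)*(42229 - 27521) = ((6/5 - 1/48*(-206)) - 29349)*(42229 - 27521) = ((6/5 + 103/24) - 29349)*14708 = (659/120 - 29349)*14708 = -3521221/120*14708 = -12947529617/30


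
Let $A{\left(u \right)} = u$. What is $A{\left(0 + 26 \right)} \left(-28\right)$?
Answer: $-728$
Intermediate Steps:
$A{\left(0 + 26 \right)} \left(-28\right) = \left(0 + 26\right) \left(-28\right) = 26 \left(-28\right) = -728$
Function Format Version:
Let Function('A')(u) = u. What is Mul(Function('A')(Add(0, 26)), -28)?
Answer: -728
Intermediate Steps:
Mul(Function('A')(Add(0, 26)), -28) = Mul(Add(0, 26), -28) = Mul(26, -28) = -728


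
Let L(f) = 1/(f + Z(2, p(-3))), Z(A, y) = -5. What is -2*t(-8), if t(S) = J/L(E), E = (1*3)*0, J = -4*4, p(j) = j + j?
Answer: -160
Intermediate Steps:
p(j) = 2*j
J = -16
E = 0 (E = 3*0 = 0)
L(f) = 1/(-5 + f) (L(f) = 1/(f - 5) = 1/(-5 + f))
t(S) = 80 (t(S) = -16/(1/(-5 + 0)) = -16/(1/(-5)) = -16/(-⅕) = -16*(-5) = 80)
-2*t(-8) = -2*80 = -160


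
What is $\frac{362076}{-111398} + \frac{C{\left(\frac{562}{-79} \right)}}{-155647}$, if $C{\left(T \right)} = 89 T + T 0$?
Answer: $- \frac{2223277752712}{684881197987} \approx -3.2462$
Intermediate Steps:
$C{\left(T \right)} = 89 T$ ($C{\left(T \right)} = 89 T + 0 = 89 T$)
$\frac{362076}{-111398} + \frac{C{\left(\frac{562}{-79} \right)}}{-155647} = \frac{362076}{-111398} + \frac{89 \frac{562}{-79}}{-155647} = 362076 \left(- \frac{1}{111398}\right) + 89 \cdot 562 \left(- \frac{1}{79}\right) \left(- \frac{1}{155647}\right) = - \frac{181038}{55699} + 89 \left(- \frac{562}{79}\right) \left(- \frac{1}{155647}\right) = - \frac{181038}{55699} - - \frac{50018}{12296113} = - \frac{181038}{55699} + \frac{50018}{12296113} = - \frac{2223277752712}{684881197987}$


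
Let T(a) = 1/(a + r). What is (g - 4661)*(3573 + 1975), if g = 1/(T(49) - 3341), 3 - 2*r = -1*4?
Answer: -9071495342624/350803 ≈ -2.5859e+7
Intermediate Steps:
r = 7/2 (r = 3/2 - (-1)*4/2 = 3/2 - ½*(-4) = 3/2 + 2 = 7/2 ≈ 3.5000)
T(a) = 1/(7/2 + a) (T(a) = 1/(a + 7/2) = 1/(7/2 + a))
g = -105/350803 (g = 1/(2/(7 + 2*49) - 3341) = 1/(2/(7 + 98) - 3341) = 1/(2/105 - 3341) = 1/(-350803/105) = -105/350803 ≈ -0.00029931)
(g - 4661)*(3573 + 1975) = (-105/350803 - 4661)*(3573 + 1975) = -1635092888/350803*5548 = -9071495342624/350803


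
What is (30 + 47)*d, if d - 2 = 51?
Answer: 4081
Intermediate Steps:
d = 53 (d = 2 + 51 = 53)
(30 + 47)*d = (30 + 47)*53 = 77*53 = 4081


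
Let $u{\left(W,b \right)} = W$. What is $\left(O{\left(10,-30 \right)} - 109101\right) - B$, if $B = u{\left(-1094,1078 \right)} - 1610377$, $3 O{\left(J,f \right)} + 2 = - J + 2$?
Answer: $\frac{4507100}{3} \approx 1.5024 \cdot 10^{6}$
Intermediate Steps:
$O{\left(J,f \right)} = - \frac{J}{3}$ ($O{\left(J,f \right)} = - \frac{2}{3} + \frac{- J + 2}{3} = - \frac{2}{3} + \frac{2 - J}{3} = - \frac{2}{3} - \left(- \frac{2}{3} + \frac{J}{3}\right) = - \frac{J}{3}$)
$B = -1611471$ ($B = -1094 - 1610377 = -1611471$)
$\left(O{\left(10,-30 \right)} - 109101\right) - B = \left(\left(- \frac{1}{3}\right) 10 - 109101\right) - -1611471 = \left(- \frac{10}{3} - 109101\right) + 1611471 = - \frac{327313}{3} + 1611471 = \frac{4507100}{3}$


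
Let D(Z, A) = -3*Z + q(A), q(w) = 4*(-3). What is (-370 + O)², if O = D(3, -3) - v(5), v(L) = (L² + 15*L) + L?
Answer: 246016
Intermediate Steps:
q(w) = -12
D(Z, A) = -12 - 3*Z (D(Z, A) = -3*Z - 12 = -12 - 3*Z)
v(L) = L² + 16*L
O = -126 (O = (-12 - 3*3) - 5*(16 + 5) = (-12 - 9) - 5*21 = -21 - 1*105 = -21 - 105 = -126)
(-370 + O)² = (-370 - 126)² = (-496)² = 246016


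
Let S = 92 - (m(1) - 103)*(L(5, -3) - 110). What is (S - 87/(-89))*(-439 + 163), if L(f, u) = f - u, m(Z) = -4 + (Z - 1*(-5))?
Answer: 250774428/89 ≈ 2.8177e+6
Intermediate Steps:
m(Z) = 1 + Z (m(Z) = -4 + (Z + 5) = -4 + (5 + Z) = 1 + Z)
S = -10210 (S = 92 - ((1 + 1) - 103)*((5 - 1*(-3)) - 110) = 92 - (2 - 103)*((5 + 3) - 110) = 92 - (-101)*(8 - 110) = 92 - (-101)*(-102) = 92 - 1*10302 = 92 - 10302 = -10210)
(S - 87/(-89))*(-439 + 163) = (-10210 - 87/(-89))*(-439 + 163) = (-10210 - 87*(-1/89))*(-276) = (-10210 + 87/89)*(-276) = -908603/89*(-276) = 250774428/89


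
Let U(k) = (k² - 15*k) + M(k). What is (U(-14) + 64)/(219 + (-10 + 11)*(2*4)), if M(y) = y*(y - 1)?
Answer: 680/227 ≈ 2.9956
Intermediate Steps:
M(y) = y*(-1 + y)
U(k) = k² - 15*k + k*(-1 + k) (U(k) = (k² - 15*k) + k*(-1 + k) = k² - 15*k + k*(-1 + k))
(U(-14) + 64)/(219 + (-10 + 11)*(2*4)) = (2*(-14)*(-8 - 14) + 64)/(219 + (-10 + 11)*(2*4)) = (2*(-14)*(-22) + 64)/(219 + 1*8) = (616 + 64)/(219 + 8) = 680/227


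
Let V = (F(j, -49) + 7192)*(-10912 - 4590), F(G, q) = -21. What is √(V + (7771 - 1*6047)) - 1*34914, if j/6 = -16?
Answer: -34914 + I*√111163118 ≈ -34914.0 + 10543.0*I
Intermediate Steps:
j = -96 (j = 6*(-16) = -96)
V = -111164842 (V = (-21 + 7192)*(-10912 - 4590) = 7171*(-15502) = -111164842)
√(V + (7771 - 1*6047)) - 1*34914 = √(-111164842 + (7771 - 1*6047)) - 1*34914 = √(-111164842 + (7771 - 6047)) - 34914 = √(-111164842 + 1724) - 34914 = √(-111163118) - 34914 = I*√111163118 - 34914 = -34914 + I*√111163118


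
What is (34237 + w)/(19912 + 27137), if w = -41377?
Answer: -2380/15683 ≈ -0.15176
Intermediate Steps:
(34237 + w)/(19912 + 27137) = (34237 - 41377)/(19912 + 27137) = -7140/47049 = -7140*1/47049 = -2380/15683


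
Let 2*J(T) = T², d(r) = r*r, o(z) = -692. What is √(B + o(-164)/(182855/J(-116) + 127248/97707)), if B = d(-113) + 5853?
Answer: √80481200631142038993454/2080259781 ≈ 136.37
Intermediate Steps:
d(r) = r²
J(T) = T²/2
B = 18622 (B = (-113)² + 5853 = 12769 + 5853 = 18622)
√(B + o(-164)/(182855/J(-116) + 127248/97707)) = √(18622 - 692/(182855/(((½)*(-116)²)) + 127248/97707)) = √(18622 - 692/(182855/(((½)*13456)) + 127248*(1/97707))) = √(18622 - 692/(182855/6728 + 42416/32569)) = √(18622 - 692/6240779343/219124232) = √(18622 - 692*219124232/6240779343) = √(18622 - 151633968544/6240779343) = √(116064158956802/6240779343) = √80481200631142038993454/2080259781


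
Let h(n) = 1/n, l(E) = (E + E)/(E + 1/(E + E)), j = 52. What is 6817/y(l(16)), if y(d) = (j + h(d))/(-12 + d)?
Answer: -35824480256/27579393 ≈ -1299.0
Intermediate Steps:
l(E) = 2*E/(E + 1/(2*E)) (l(E) = (2*E)/(E + 1/(2*E)) = 2*E/(E + 1/(2*E)))
y(d) = (52 + 1/d)/(-12 + d)
6817/y(l(16)) = 6817/(((1 + 52*(4*16**2/(1 + 2*16**2)))/(((4*16**2/(1 + 2*16**2)))*(-12 + 4*16**2/(1 + 2*16**2))))) = 6817/(((1 + 52*(4*256/(1 + 2*256)))/(((4*256/(1 + 2*256)))*(-12 + 4*256/(1 + 2*256))))) = 6817/(((1 + 52*(4*256/(1 + 512)))/(((4*256/(1 + 512)))*(-12 + 4*256/(1 + 512))))) = 6817/(((1 + 52*(4*256/513))/(((4*256/513))*(-12 + 4*256/513)))) = 6817/(((1 + 52*(4*256*(1/513)))/(((4*256*(1/513)))*(-12 + 4*256*(1/513))))) = 6817/(((1 + 52*(1024/513))/((1024/513)*(-12 + 1024/513)))) = 6817/((513*(1 + 53248/513)/(1024*(-5132/513)))) = 6817/(((513/1024)*(-513/5132)*(53761/513))) = 6817/(-27579393/5255168) = 6817*(-5255168/27579393) = -35824480256/27579393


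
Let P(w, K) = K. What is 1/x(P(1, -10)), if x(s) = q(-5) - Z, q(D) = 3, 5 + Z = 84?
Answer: -1/76 ≈ -0.013158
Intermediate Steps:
Z = 79 (Z = -5 + 84 = 79)
x(s) = -76 (x(s) = 3 - 1*79 = 3 - 79 = -76)
1/x(P(1, -10)) = 1/(-76) = -1/76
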